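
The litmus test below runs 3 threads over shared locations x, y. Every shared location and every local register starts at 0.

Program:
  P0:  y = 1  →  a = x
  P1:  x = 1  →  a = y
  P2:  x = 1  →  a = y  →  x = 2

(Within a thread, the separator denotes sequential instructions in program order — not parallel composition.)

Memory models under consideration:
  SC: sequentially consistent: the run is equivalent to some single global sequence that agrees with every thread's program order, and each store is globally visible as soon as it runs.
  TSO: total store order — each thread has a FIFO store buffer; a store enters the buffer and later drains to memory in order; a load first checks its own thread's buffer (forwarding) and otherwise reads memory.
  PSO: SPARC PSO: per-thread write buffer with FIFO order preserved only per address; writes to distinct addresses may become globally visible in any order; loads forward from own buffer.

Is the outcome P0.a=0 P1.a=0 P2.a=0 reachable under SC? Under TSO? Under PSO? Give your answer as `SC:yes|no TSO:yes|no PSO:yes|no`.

outcome vector order: (P0.a,P1.a,P2.a)
under SC → (0,1,1) (1,0,0) (1,0,1) (1,1,0) (1,1,1) (2,0,0) (2,0,1) (2,1,0) (2,1,1)
under TSO → (0,0,0) (0,0,1) (0,1,0) (0,1,1) (1,0,0) (1,0,1) (1,1,0) (1,1,1) (2,0,0) (2,0,1) (2,1,0) (2,1,1)
under PSO → (0,0,0) (0,0,1) (0,1,0) (0,1,1) (1,0,0) (1,0,1) (1,1,0) (1,1,1) (2,0,0) (2,0,1) (2,1,0) (2,1,1)
target (0,0,0) ∈ {TSO,PSO}

SC:no TSO:yes PSO:yes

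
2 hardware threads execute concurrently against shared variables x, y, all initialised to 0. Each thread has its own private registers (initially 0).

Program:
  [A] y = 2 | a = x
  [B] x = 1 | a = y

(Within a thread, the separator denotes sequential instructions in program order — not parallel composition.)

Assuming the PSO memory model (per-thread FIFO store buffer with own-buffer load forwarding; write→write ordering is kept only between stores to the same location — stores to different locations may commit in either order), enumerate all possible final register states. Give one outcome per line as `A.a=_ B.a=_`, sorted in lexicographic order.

outcome vector order: (A.a,B.a)
|PSO outcomes| = 4

A.a=0 B.a=0
A.a=0 B.a=2
A.a=1 B.a=0
A.a=1 B.a=2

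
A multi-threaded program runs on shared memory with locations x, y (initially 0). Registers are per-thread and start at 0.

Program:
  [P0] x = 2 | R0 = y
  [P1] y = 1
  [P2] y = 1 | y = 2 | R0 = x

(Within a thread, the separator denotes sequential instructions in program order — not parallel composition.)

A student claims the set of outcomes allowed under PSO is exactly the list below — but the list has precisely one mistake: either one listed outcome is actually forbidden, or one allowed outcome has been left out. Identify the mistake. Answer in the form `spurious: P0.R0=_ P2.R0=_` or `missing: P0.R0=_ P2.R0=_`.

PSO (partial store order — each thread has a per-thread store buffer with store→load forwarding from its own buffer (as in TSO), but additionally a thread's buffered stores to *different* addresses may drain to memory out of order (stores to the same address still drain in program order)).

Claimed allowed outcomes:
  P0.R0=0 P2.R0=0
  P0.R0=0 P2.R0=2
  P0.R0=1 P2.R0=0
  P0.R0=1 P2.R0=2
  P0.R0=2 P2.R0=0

missing: P0.R0=2 P2.R0=2

outcome vector order: (P0.R0,P2.R0)
[PSO] allowed = {(0,0) (0,2) (1,0) (1,2) (2,0) (2,2)}
PSO∖claimed = {(2,2)}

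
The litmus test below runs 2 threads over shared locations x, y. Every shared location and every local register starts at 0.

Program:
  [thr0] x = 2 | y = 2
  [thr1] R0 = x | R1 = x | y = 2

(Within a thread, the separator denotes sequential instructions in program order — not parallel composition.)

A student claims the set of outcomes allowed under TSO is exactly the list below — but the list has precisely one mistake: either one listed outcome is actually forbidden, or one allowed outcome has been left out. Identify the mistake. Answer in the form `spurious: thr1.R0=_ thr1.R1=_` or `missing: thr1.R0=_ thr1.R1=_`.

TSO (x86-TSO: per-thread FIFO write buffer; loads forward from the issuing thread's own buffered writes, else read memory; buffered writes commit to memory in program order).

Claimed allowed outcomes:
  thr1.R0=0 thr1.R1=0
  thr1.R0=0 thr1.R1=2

missing: thr1.R0=2 thr1.R1=2

outcome vector order: (thr1.R0,thr1.R1)
TSO (3): 00; 02; 22
TSO∖claimed = {22}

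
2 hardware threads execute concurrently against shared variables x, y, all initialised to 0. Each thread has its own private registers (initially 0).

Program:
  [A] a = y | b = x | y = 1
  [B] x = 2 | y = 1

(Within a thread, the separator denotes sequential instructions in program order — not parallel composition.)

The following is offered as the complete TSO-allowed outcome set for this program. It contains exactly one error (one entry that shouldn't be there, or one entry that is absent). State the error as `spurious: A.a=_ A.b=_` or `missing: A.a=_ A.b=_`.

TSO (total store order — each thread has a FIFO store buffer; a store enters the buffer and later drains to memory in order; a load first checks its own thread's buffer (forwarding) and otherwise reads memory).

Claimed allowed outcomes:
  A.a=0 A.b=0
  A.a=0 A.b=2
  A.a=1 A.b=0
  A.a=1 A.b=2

spurious: A.a=1 A.b=0

outcome vector order: (A.a,A.b)
under TSO → <0 0>, <0 2>, <1 2>
claimed∖TSO = {<1 0>}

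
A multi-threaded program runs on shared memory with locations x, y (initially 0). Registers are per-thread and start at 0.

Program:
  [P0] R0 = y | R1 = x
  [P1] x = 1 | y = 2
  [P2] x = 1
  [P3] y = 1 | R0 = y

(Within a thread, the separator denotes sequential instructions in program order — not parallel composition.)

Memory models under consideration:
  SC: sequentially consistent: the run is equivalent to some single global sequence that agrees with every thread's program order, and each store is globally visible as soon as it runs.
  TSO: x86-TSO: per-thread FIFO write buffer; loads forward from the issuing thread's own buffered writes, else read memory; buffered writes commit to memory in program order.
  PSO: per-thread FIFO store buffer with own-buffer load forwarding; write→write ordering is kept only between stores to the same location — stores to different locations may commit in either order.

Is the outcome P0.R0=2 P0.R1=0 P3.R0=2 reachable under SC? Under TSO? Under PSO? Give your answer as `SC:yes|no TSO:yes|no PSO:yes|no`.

SC:no TSO:no PSO:yes

outcome vector order: (P0.R0,P0.R1,P3.R0)
SC (10): <0 0 1>; <0 0 2>; <0 1 1>; <0 1 2>; <1 0 1>; <1 0 2>; <1 1 1>; <1 1 2>; <2 1 1>; <2 1 2>
TSO (10): <0 0 1>; <0 0 2>; <0 1 1>; <0 1 2>; <1 0 1>; <1 0 2>; <1 1 1>; <1 1 2>; <2 1 1>; <2 1 2>
PSO (12): <0 0 1>; <0 0 2>; <0 1 1>; <0 1 2>; <1 0 1>; <1 0 2>; <1 1 1>; <1 1 2>; <2 0 1>; <2 0 2>; <2 1 1>; <2 1 2>
target <2 0 2> ∈ {PSO}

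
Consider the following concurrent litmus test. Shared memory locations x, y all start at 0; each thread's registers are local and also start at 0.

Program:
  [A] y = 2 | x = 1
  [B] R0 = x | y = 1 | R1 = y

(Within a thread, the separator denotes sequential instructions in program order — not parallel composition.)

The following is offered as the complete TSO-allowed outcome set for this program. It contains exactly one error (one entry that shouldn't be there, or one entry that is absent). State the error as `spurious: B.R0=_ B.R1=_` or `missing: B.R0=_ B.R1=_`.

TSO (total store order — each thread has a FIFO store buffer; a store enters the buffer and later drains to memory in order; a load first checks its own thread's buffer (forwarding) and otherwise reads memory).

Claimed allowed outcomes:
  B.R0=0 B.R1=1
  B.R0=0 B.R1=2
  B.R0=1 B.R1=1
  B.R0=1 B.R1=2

spurious: B.R0=1 B.R1=2

outcome vector order: (B.R0,B.R1)
TSO: 3 outcomes — {0/1; 0/2; 1/1}
claimed∖TSO = {1/2}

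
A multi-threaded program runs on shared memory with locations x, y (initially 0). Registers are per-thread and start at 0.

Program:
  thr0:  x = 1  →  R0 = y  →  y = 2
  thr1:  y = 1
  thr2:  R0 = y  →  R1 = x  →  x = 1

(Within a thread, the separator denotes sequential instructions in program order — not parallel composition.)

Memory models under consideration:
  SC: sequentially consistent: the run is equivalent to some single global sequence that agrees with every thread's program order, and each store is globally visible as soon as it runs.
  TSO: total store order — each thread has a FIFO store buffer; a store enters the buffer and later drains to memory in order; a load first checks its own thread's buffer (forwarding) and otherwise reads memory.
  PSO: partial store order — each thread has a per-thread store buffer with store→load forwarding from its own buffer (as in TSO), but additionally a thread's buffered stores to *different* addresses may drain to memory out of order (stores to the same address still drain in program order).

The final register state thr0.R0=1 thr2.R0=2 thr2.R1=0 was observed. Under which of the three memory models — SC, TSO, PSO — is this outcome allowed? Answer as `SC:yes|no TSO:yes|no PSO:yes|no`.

outcome vector order: (thr0.R0,thr2.R0,thr2.R1)
under SC → (0,0,0); (0,0,1); (0,1,1); (0,2,1); (1,0,0); (1,0,1); (1,1,0); (1,1,1); (1,2,1)
under TSO → (0,0,0); (0,0,1); (0,1,0); (0,1,1); (0,2,1); (1,0,0); (1,0,1); (1,1,0); (1,1,1); (1,2,1)
under PSO → (0,0,0); (0,0,1); (0,1,0); (0,1,1); (0,2,0); (0,2,1); (1,0,0); (1,0,1); (1,1,0); (1,1,1); (1,2,0); (1,2,1)
target (1,2,0) ∈ {PSO}

SC:no TSO:no PSO:yes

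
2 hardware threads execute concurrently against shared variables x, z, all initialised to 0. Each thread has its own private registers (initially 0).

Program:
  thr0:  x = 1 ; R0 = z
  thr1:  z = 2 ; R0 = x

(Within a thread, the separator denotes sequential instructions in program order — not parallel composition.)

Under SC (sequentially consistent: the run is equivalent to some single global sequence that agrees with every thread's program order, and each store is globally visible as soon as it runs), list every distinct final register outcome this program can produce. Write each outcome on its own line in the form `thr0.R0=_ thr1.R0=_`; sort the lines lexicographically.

thr0.R0=0 thr1.R0=1
thr0.R0=2 thr1.R0=0
thr0.R0=2 thr1.R0=1

outcome vector order: (thr0.R0,thr1.R0)
|SC outcomes| = 3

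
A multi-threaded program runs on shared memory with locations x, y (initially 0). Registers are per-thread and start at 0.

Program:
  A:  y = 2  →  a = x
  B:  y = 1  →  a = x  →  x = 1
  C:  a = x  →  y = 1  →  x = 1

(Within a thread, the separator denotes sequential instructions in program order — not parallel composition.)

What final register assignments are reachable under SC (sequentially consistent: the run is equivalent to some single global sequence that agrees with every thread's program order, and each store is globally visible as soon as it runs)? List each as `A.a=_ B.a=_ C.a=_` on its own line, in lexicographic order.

outcome vector order: (A.a,B.a,C.a)
|SC outcomes| = 6

A.a=0 B.a=0 C.a=0
A.a=0 B.a=0 C.a=1
A.a=0 B.a=1 C.a=0
A.a=1 B.a=0 C.a=0
A.a=1 B.a=0 C.a=1
A.a=1 B.a=1 C.a=0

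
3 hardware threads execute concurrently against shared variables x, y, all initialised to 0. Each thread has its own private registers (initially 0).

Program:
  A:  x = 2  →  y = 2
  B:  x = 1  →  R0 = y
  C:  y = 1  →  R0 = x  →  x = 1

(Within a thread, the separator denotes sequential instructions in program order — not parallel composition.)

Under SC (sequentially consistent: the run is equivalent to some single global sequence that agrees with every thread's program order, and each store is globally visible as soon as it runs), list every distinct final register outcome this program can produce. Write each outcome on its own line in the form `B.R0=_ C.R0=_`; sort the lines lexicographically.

outcome vector order: (B.R0,C.R0)
|SC outcomes| = 8

B.R0=0 C.R0=1
B.R0=0 C.R0=2
B.R0=1 C.R0=0
B.R0=1 C.R0=1
B.R0=1 C.R0=2
B.R0=2 C.R0=0
B.R0=2 C.R0=1
B.R0=2 C.R0=2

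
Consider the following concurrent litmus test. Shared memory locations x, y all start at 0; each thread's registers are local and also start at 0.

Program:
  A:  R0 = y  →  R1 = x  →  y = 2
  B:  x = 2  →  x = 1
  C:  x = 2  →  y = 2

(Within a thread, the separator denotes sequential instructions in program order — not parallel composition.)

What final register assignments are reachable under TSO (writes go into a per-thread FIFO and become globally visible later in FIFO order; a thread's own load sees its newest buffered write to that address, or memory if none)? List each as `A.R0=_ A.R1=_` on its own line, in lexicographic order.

outcome vector order: (A.R0,A.R1)
|TSO outcomes| = 5

A.R0=0 A.R1=0
A.R0=0 A.R1=1
A.R0=0 A.R1=2
A.R0=2 A.R1=1
A.R0=2 A.R1=2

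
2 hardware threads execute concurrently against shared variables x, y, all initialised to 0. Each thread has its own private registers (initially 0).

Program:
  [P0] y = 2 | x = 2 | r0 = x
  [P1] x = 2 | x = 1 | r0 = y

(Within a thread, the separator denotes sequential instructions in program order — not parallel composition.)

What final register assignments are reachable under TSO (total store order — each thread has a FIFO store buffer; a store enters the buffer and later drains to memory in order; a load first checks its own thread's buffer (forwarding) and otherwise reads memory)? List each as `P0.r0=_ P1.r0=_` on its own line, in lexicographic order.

outcome vector order: (P0.r0,P1.r0)
|TSO outcomes| = 4

P0.r0=1 P1.r0=0
P0.r0=1 P1.r0=2
P0.r0=2 P1.r0=0
P0.r0=2 P1.r0=2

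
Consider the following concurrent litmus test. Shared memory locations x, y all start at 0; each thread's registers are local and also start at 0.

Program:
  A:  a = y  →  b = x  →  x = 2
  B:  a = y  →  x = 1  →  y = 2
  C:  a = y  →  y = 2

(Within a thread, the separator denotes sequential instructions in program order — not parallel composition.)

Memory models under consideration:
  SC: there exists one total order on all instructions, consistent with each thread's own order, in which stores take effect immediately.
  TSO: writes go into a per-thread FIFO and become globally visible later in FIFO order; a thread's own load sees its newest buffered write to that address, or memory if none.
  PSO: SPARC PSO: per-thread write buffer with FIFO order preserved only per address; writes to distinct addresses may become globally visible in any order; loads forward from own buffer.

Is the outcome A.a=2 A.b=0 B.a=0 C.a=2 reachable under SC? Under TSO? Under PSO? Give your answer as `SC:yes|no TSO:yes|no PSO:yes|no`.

SC:no TSO:no PSO:yes

outcome vector order: (A.a,A.b,B.a,C.a)
under SC → 0000 0002 0020 0100 0102 0120 2000 2020 2100 2102 2120
under TSO → 0000 0002 0020 0100 0102 0120 2000 2020 2100 2102 2120
under PSO → 0000 0002 0020 0100 0102 0120 2000 2002 2020 2100 2102 2120
target 2002 ∈ {PSO}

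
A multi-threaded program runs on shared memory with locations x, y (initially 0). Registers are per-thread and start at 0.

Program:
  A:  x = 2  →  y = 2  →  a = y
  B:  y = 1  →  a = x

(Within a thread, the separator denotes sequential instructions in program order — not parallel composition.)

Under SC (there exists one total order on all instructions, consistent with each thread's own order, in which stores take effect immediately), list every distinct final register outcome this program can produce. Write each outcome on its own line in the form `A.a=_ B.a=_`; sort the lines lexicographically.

outcome vector order: (A.a,B.a)
|SC outcomes| = 3

A.a=1 B.a=2
A.a=2 B.a=0
A.a=2 B.a=2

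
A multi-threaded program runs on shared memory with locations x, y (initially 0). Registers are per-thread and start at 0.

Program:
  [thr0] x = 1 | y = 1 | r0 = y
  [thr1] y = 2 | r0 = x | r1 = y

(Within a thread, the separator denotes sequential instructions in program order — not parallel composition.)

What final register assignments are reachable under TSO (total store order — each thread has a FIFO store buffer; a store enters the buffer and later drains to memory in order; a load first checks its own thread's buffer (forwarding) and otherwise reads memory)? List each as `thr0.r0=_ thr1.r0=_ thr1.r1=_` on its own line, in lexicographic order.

thr0.r0=1 thr1.r0=0 thr1.r1=1
thr0.r0=1 thr1.r0=0 thr1.r1=2
thr0.r0=1 thr1.r0=1 thr1.r1=1
thr0.r0=1 thr1.r0=1 thr1.r1=2
thr0.r0=2 thr1.r0=0 thr1.r1=2
thr0.r0=2 thr1.r0=1 thr1.r1=2

outcome vector order: (thr0.r0,thr1.r0,thr1.r1)
|TSO outcomes| = 6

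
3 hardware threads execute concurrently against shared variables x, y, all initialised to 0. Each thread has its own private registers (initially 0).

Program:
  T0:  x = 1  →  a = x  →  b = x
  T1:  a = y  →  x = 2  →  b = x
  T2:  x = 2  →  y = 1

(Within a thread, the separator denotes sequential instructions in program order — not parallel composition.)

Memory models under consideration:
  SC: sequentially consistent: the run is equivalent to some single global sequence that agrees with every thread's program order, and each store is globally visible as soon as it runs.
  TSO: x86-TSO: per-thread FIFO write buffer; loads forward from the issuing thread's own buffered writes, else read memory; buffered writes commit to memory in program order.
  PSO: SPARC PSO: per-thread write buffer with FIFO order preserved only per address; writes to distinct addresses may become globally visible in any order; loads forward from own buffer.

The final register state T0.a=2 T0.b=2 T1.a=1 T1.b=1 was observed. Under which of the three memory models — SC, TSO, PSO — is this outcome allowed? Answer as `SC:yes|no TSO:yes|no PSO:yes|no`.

outcome vector order: (T0.a,T0.b,T1.a,T1.b)
SC (10): 1101, 1102, 1111, 1112, 1201, 1202, 1212, 2201, 2202, 2212
TSO (10): 1101, 1102, 1111, 1112, 1201, 1202, 1212, 2201, 2202, 2212
PSO (12): 1101, 1102, 1111, 1112, 1201, 1202, 1211, 1212, 2201, 2202, 2211, 2212
target 2211 ∈ {PSO}

SC:no TSO:no PSO:yes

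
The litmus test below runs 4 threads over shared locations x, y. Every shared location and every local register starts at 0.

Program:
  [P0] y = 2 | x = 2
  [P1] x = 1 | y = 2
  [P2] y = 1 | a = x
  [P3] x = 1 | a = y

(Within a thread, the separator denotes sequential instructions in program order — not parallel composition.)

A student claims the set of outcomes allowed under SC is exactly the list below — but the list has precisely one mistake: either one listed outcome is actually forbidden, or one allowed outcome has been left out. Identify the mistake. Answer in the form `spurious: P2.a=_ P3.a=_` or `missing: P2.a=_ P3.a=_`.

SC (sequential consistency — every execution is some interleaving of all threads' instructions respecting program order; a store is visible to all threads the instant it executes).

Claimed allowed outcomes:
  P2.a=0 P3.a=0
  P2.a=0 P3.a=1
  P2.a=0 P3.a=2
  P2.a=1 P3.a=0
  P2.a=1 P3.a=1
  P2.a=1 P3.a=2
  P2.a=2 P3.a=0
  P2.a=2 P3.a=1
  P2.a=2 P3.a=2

spurious: P2.a=0 P3.a=0

outcome vector order: (P2.a,P3.a)
SC: 8 outcomes — {0/1, 0/2, 1/0, 1/1, 1/2, 2/0, 2/1, 2/2}
claimed∖SC = {0/0}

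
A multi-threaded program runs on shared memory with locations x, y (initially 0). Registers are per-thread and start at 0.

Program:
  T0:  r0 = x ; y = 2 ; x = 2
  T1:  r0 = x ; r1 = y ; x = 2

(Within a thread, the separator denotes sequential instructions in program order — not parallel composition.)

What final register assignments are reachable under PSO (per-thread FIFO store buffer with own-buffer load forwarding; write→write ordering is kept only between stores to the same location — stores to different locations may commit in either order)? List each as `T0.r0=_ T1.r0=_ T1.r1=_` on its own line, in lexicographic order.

T0.r0=0 T1.r0=0 T1.r1=0
T0.r0=0 T1.r0=0 T1.r1=2
T0.r0=0 T1.r0=2 T1.r1=0
T0.r0=0 T1.r0=2 T1.r1=2
T0.r0=2 T1.r0=0 T1.r1=0

outcome vector order: (T0.r0,T1.r0,T1.r1)
|PSO outcomes| = 5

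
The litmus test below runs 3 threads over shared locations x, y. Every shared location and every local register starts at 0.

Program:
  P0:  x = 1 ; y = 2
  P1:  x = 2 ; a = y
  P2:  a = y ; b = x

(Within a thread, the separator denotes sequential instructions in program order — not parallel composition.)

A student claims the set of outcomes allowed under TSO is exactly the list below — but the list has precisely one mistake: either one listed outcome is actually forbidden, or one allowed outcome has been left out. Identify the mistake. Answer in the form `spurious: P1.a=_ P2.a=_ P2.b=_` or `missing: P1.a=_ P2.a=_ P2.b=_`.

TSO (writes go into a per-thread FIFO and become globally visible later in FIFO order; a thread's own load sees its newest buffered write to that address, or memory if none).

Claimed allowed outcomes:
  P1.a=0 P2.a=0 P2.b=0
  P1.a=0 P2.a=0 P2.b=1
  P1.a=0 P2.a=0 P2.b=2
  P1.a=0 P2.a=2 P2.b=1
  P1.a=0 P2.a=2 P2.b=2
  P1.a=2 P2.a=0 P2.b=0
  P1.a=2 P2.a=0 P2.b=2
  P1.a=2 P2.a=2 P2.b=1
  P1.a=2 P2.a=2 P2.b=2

missing: P1.a=2 P2.a=0 P2.b=1

outcome vector order: (P1.a,P2.a,P2.b)
TSO (10): 0/0/0 0/0/1 0/0/2 0/2/1 0/2/2 2/0/0 2/0/1 2/0/2 2/2/1 2/2/2
TSO∖claimed = {2/0/1}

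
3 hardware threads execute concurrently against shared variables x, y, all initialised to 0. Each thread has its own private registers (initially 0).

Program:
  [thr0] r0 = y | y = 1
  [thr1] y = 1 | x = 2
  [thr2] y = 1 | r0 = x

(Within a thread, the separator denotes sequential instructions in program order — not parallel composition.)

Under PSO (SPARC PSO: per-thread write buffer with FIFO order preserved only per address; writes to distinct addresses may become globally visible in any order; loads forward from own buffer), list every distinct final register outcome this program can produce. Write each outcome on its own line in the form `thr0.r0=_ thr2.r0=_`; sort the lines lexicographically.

outcome vector order: (thr0.r0,thr2.r0)
|PSO outcomes| = 4

thr0.r0=0 thr2.r0=0
thr0.r0=0 thr2.r0=2
thr0.r0=1 thr2.r0=0
thr0.r0=1 thr2.r0=2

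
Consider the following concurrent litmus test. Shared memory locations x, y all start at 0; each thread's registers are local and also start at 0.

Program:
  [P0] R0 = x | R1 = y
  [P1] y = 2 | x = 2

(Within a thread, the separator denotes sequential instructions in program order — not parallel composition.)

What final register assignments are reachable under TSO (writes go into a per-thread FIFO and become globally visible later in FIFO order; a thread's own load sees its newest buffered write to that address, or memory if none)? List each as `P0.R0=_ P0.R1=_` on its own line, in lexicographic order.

outcome vector order: (P0.R0,P0.R1)
|TSO outcomes| = 3

P0.R0=0 P0.R1=0
P0.R0=0 P0.R1=2
P0.R0=2 P0.R1=2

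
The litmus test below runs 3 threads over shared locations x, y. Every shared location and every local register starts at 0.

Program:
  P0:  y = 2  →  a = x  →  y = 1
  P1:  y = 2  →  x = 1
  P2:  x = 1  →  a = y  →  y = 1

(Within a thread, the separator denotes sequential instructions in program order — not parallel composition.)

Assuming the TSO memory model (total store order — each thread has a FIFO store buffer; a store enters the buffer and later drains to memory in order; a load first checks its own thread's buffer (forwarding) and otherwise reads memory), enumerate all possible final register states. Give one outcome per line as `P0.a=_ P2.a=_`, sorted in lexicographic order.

outcome vector order: (P0.a,P2.a)
|TSO outcomes| = 6

P0.a=0 P2.a=0
P0.a=0 P2.a=1
P0.a=0 P2.a=2
P0.a=1 P2.a=0
P0.a=1 P2.a=1
P0.a=1 P2.a=2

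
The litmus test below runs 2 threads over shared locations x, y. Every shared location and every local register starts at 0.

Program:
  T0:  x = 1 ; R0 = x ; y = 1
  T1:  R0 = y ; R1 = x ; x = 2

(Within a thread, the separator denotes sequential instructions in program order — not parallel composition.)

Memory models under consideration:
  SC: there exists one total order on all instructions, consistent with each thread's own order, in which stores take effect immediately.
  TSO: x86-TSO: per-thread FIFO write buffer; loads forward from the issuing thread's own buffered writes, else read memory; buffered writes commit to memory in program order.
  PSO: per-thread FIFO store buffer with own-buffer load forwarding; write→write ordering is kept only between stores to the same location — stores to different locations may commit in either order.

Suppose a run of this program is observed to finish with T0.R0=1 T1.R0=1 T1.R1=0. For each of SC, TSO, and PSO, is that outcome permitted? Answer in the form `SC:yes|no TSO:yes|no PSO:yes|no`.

SC:no TSO:no PSO:yes

outcome vector order: (T0.R0,T1.R0,T1.R1)
SC (5): <1 0 0>; <1 0 1>; <1 1 1>; <2 0 0>; <2 0 1>
TSO (5): <1 0 0>; <1 0 1>; <1 1 1>; <2 0 0>; <2 0 1>
PSO (6): <1 0 0>; <1 0 1>; <1 1 0>; <1 1 1>; <2 0 0>; <2 0 1>
target <1 1 0> ∈ {PSO}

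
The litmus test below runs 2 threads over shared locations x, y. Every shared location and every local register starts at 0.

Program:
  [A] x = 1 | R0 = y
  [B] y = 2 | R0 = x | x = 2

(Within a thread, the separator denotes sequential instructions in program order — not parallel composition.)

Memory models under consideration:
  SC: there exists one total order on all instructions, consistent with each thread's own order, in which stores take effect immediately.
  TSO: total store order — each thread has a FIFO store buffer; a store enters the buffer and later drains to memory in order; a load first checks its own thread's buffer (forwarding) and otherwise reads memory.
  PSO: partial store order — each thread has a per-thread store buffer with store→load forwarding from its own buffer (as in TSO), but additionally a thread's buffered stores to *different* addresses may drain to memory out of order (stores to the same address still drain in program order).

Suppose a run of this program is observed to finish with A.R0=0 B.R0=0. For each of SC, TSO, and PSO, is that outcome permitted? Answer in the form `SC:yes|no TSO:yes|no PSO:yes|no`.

outcome vector order: (A.R0,B.R0)
[SC] allowed = {0/1; 2/0; 2/1}
[TSO] allowed = {0/0; 0/1; 2/0; 2/1}
[PSO] allowed = {0/0; 0/1; 2/0; 2/1}
target 0/0 ∈ {TSO,PSO}

SC:no TSO:yes PSO:yes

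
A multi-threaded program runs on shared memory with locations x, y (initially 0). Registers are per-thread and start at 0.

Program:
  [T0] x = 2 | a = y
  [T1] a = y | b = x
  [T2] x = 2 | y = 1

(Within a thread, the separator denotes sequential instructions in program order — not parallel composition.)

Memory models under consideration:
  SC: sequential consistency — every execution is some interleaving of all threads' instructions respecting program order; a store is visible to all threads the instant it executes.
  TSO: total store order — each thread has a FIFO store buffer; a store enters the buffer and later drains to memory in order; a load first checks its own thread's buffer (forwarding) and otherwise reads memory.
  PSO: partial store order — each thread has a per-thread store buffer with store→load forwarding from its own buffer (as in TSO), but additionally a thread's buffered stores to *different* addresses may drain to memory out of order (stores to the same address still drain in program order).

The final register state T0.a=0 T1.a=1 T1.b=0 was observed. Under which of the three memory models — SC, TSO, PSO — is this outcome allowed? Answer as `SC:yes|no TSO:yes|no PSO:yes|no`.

outcome vector order: (T0.a,T1.a,T1.b)
SC: 6 outcomes — {000, 002, 012, 100, 102, 112}
TSO: 6 outcomes — {000, 002, 012, 100, 102, 112}
PSO: 8 outcomes — {000, 002, 010, 012, 100, 102, 110, 112}
target 010 ∈ {PSO}

SC:no TSO:no PSO:yes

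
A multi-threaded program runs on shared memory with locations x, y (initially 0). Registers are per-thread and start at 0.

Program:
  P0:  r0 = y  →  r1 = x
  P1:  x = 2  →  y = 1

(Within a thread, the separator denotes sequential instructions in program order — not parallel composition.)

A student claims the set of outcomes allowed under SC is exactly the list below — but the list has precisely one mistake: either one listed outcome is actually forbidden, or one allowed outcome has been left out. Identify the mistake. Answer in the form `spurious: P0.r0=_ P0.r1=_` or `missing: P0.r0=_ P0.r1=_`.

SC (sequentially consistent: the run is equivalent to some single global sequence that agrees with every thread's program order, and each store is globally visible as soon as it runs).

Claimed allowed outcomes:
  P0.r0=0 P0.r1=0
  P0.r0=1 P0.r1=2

outcome vector order: (P0.r0,P0.r1)
[SC] allowed = {<0 0>, <0 2>, <1 2>}
SC∖claimed = {<0 2>}

missing: P0.r0=0 P0.r1=2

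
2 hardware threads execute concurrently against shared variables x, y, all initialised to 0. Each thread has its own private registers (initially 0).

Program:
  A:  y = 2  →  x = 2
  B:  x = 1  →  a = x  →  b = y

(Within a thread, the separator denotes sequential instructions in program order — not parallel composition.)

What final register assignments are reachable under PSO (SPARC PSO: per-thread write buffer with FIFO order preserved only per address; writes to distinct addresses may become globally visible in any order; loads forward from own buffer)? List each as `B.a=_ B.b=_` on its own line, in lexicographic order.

B.a=1 B.b=0
B.a=1 B.b=2
B.a=2 B.b=0
B.a=2 B.b=2

outcome vector order: (B.a,B.b)
|PSO outcomes| = 4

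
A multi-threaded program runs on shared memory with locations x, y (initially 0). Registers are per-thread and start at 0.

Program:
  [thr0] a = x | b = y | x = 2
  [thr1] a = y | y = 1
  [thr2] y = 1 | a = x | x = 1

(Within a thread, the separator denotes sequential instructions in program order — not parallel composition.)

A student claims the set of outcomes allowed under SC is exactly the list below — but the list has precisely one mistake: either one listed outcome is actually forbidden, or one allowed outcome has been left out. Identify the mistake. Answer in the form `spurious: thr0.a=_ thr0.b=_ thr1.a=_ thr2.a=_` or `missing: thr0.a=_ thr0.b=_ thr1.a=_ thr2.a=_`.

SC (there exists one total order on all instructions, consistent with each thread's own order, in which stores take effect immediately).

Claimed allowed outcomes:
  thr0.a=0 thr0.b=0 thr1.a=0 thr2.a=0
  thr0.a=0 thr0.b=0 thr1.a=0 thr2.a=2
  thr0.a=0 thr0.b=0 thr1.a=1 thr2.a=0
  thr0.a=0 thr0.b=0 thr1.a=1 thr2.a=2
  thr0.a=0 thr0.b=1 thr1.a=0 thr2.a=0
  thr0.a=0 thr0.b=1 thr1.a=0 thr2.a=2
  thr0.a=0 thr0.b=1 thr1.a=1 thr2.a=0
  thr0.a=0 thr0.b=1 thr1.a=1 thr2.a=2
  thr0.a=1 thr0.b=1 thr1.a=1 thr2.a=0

outcome vector order: (thr0.a,thr0.b,thr1.a,thr2.a)
[SC] allowed = {0/0/0/0 0/0/0/2 0/0/1/0 0/0/1/2 0/1/0/0 0/1/0/2 0/1/1/0 0/1/1/2 1/1/0/0 1/1/1/0}
SC∖claimed = {1/1/0/0}

missing: thr0.a=1 thr0.b=1 thr1.a=0 thr2.a=0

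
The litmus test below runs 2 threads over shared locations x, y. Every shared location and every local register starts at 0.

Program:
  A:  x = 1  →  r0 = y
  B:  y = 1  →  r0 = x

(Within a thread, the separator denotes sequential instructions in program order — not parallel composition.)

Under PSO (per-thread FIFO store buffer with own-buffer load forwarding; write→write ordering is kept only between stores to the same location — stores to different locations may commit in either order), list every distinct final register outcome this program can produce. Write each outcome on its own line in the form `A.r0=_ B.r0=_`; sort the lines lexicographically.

A.r0=0 B.r0=0
A.r0=0 B.r0=1
A.r0=1 B.r0=0
A.r0=1 B.r0=1

outcome vector order: (A.r0,B.r0)
|PSO outcomes| = 4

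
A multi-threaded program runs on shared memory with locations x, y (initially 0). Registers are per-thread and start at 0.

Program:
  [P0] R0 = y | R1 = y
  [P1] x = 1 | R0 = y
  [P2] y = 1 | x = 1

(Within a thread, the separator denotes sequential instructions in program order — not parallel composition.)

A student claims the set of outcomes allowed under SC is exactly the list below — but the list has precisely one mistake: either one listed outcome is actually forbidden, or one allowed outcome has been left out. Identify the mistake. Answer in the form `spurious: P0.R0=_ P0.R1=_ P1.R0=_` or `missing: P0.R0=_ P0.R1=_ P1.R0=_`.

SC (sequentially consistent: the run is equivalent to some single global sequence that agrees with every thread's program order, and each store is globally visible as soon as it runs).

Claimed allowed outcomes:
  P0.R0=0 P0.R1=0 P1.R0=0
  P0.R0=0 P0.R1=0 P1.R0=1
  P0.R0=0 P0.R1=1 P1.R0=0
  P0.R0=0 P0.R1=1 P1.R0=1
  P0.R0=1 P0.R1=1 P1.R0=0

outcome vector order: (P0.R0,P0.R1,P1.R0)
[SC] allowed = {000; 001; 010; 011; 110; 111}
SC∖claimed = {111}

missing: P0.R0=1 P0.R1=1 P1.R0=1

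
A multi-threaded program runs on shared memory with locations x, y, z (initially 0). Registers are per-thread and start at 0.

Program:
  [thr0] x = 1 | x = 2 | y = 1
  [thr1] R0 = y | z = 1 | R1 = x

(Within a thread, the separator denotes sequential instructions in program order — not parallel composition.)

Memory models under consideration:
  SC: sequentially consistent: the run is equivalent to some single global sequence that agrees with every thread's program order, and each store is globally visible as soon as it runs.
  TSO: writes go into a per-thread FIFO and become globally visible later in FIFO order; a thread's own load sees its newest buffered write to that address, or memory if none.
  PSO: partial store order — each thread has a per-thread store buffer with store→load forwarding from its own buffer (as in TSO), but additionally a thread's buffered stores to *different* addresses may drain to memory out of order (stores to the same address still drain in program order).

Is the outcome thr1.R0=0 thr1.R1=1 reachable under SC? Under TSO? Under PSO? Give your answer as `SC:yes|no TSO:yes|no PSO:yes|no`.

outcome vector order: (thr1.R0,thr1.R1)
under SC → (0,0), (0,1), (0,2), (1,2)
under TSO → (0,0), (0,1), (0,2), (1,2)
under PSO → (0,0), (0,1), (0,2), (1,0), (1,1), (1,2)
target (0,1) ∈ {SC,TSO,PSO}

SC:yes TSO:yes PSO:yes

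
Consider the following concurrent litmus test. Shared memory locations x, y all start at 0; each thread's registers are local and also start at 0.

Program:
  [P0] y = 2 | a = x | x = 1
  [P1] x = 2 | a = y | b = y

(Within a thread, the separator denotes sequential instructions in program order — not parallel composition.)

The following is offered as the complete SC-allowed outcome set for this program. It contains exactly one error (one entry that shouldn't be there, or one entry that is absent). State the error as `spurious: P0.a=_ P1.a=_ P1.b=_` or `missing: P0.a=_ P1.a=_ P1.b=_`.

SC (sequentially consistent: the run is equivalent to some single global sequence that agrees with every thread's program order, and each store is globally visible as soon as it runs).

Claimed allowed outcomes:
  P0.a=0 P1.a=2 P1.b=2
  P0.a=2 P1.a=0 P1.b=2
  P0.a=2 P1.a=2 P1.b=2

missing: P0.a=2 P1.a=0 P1.b=0

outcome vector order: (P0.a,P1.a,P1.b)
SC: 4 outcomes — {<0 2 2>, <2 0 0>, <2 0 2>, <2 2 2>}
SC∖claimed = {<2 0 0>}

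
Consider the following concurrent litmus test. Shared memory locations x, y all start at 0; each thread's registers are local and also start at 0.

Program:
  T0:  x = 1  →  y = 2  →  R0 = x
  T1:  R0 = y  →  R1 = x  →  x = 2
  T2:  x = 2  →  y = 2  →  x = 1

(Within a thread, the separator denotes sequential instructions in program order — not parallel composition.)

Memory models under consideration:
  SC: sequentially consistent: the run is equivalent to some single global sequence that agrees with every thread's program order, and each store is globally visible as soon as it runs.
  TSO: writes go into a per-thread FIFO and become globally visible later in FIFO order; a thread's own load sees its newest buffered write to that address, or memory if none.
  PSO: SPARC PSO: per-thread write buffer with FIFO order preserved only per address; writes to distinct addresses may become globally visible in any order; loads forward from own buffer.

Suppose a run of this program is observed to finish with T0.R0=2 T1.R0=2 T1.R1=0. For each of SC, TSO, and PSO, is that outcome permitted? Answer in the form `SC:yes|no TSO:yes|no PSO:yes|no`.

outcome vector order: (T0.R0,T1.R0,T1.R1)
under SC → (1,0,0), (1,0,1), (1,0,2), (1,2,1), (1,2,2), (2,0,0), (2,0,1), (2,0,2), (2,2,1), (2,2,2)
under TSO → (1,0,0), (1,0,1), (1,0,2), (1,2,1), (1,2,2), (2,0,0), (2,0,1), (2,0,2), (2,2,1), (2,2,2)
under PSO → (1,0,0), (1,0,1), (1,0,2), (1,2,0), (1,2,1), (1,2,2), (2,0,0), (2,0,1), (2,0,2), (2,2,0), (2,2,1), (2,2,2)
target (2,2,0) ∈ {PSO}

SC:no TSO:no PSO:yes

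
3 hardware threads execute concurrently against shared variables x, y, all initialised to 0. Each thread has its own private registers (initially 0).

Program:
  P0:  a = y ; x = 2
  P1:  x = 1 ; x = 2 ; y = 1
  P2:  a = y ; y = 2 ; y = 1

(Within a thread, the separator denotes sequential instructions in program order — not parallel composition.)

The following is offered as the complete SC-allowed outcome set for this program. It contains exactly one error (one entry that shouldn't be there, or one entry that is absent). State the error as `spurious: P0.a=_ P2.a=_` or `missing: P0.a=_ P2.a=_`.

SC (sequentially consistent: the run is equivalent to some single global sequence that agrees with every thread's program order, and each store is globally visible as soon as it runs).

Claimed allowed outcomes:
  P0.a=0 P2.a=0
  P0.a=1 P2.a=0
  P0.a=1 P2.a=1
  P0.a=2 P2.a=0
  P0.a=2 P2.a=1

missing: P0.a=0 P2.a=1

outcome vector order: (P0.a,P2.a)
SC: 6 outcomes — {<0 0> <0 1> <1 0> <1 1> <2 0> <2 1>}
SC∖claimed = {<0 1>}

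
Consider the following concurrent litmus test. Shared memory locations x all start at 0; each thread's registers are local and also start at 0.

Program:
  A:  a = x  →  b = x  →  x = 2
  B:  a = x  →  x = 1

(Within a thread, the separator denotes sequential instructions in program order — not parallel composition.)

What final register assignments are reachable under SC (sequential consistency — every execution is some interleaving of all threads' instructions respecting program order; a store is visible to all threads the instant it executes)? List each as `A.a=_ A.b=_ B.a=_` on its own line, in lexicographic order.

A.a=0 A.b=0 B.a=0
A.a=0 A.b=0 B.a=2
A.a=0 A.b=1 B.a=0
A.a=1 A.b=1 B.a=0

outcome vector order: (A.a,A.b,B.a)
|SC outcomes| = 4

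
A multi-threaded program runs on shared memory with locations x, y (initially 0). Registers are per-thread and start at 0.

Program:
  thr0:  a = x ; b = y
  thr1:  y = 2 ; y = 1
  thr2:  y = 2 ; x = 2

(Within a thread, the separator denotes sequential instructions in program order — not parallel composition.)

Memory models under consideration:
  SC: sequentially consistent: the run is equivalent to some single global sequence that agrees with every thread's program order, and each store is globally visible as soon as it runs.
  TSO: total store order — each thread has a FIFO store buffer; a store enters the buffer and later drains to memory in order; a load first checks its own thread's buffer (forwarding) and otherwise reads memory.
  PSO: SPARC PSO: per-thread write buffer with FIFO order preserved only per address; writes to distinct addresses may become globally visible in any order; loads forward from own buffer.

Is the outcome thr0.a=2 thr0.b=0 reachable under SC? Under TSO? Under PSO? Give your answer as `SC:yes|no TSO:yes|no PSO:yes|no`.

outcome vector order: (thr0.a,thr0.b)
[SC] allowed = {00 01 02 21 22}
[TSO] allowed = {00 01 02 21 22}
[PSO] allowed = {00 01 02 20 21 22}
target 20 ∈ {PSO}

SC:no TSO:no PSO:yes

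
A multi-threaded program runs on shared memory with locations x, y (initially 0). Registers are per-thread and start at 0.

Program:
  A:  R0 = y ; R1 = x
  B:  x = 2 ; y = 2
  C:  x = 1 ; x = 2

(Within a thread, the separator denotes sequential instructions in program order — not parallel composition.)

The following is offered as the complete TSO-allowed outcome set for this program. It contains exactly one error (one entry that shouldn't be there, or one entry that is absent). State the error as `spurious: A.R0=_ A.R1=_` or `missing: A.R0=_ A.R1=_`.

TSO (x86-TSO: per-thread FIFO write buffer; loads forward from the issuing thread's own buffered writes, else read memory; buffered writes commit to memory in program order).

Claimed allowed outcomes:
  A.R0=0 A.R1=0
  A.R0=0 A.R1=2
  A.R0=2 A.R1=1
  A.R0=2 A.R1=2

missing: A.R0=0 A.R1=1

outcome vector order: (A.R0,A.R1)
TSO: 5 outcomes — {<0 0>; <0 1>; <0 2>; <2 1>; <2 2>}
TSO∖claimed = {<0 1>}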